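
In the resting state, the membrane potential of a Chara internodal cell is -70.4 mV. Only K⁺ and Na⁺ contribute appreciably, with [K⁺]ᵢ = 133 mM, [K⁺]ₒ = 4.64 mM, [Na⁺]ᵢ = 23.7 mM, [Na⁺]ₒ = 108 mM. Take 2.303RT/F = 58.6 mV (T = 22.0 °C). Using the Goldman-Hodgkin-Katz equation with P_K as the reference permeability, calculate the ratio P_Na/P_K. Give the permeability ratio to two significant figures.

0.035

Let α = P_Na/P_K. GHK: Vm = 58.6·log₁₀[(Kₒ + α·Naₒ)/(Kᵢ + α·Naᵢ)].
10^(Vm/58.6) = 10^(-70.4/58.6) = 0.062898
So 0.062898·(Kᵢ + α·Naᵢ) = Kₒ + α·Naₒ → α = (0.062898·133.0 − 4.64) / (108.0 − 0.062898·23.7)
α = (8.365 − 4.64) / (108.0 − 1.491) = 3.725/106.5 = 0.03498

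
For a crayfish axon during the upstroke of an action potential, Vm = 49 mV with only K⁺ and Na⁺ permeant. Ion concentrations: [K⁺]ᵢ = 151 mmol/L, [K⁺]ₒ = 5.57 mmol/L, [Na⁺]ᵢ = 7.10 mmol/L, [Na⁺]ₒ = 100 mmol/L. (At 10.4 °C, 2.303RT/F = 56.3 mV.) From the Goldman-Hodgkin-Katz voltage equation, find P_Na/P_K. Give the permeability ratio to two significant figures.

Let α = P_Na/P_K. GHK: Vm = 56.3·log₁₀[(Kₒ + α·Naₒ)/(Kᵢ + α·Naᵢ)].
10^(Vm/56.3) = 10^(49.0/56.3) = 7.4189
So 7.4189·(Kᵢ + α·Naᵢ) = Kₒ + α·Naₒ → α = (7.4189·151.0 − 5.57) / (100.0 − 7.4189·7.1)
α = (1120 − 5.57) / (100.0 − 52.67) = 1115/47.33 = 23.55

24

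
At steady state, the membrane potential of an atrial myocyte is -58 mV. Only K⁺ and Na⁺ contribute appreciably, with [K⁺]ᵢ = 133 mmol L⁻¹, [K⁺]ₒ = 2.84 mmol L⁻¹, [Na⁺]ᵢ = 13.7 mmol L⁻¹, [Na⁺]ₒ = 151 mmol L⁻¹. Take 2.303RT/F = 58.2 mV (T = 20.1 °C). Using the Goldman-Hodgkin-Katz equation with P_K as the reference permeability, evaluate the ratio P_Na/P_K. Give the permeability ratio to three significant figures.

Let α = P_Na/P_K. GHK: Vm = 58.2·log₁₀[(Kₒ + α·Naₒ)/(Kᵢ + α·Naᵢ)].
10^(Vm/58.2) = 10^(-58.0/58.2) = 0.10079
So 0.10079·(Kᵢ + α·Naᵢ) = Kₒ + α·Naₒ → α = (0.10079·133.0 − 2.84) / (151.0 − 0.10079·13.7)
α = (13.41 − 2.84) / (151.0 − 1.381) = 10.57/149.6 = 0.07062

0.0706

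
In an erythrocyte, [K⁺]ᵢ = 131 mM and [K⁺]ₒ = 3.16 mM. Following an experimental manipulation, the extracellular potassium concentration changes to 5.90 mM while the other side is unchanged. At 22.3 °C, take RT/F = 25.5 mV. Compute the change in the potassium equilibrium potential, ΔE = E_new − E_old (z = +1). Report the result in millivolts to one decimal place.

15.9 mV

E_old = (25.5/1)·ln(3.16/131) = -94.98 mV
E_new = (25.5/1)·ln(5.90/131) = -79.06 mV
ΔE = -79.06 − (-94.98) = 15.92 mV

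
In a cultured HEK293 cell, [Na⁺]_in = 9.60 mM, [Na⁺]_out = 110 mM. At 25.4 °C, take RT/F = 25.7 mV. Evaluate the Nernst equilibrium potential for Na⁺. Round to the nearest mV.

63 mV

E = (25.7/z) · ln([Na⁺]_out/[Na⁺]_in) with z = +1.
= (25.7/1) · ln(110/9.60) = 25.70 · ln(11.46)
= 25.70 · (2.4387) = 62.68 mV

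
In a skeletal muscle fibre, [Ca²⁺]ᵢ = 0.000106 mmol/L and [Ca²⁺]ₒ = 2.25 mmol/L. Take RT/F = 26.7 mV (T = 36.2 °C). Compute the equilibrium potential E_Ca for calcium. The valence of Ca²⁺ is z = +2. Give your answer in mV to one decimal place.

133.0 mV

E = (26.7/z) · ln([Ca²⁺]_out/[Ca²⁺]_in) with z = +2.
= (26.7/2) · ln(2.25/0.000106) = 13.35 · ln(2.123e+04)
= 13.35 · (9.9630) = 133.01 mV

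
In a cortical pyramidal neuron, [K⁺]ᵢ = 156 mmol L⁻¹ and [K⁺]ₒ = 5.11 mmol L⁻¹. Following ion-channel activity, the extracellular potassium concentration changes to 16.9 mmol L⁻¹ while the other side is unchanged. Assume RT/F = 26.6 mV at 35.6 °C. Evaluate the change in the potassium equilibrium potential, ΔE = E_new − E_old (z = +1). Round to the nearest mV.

32 mV

E_old = (26.6/1)·ln(5.11/156) = -90.94 mV
E_new = (26.6/1)·ln(16.9/156) = -59.12 mV
ΔE = -59.12 − (-90.94) = 31.82 mV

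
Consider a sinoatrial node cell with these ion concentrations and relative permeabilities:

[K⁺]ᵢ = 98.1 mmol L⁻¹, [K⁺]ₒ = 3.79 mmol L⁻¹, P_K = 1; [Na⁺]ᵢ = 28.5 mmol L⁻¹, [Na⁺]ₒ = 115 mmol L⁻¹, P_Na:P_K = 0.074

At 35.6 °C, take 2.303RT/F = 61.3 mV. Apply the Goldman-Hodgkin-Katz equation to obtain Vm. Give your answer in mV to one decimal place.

-55.8 mV

Vm = 61.3 · log₁₀[(Σ P·[cation]ₒ + Σ P·[anion]ᵢ) / (Σ P·[cation]ᵢ + Σ P·[anion]ₒ)]
Numerator = 1×3.79 + 0.074×115 = 12.3
Denominator = 1×98.1 + 0.074×28.5 = 100.2
Vm = 61.3 · log₁₀(0.12274) = 61.3 × (-0.9110) = -55.84 mV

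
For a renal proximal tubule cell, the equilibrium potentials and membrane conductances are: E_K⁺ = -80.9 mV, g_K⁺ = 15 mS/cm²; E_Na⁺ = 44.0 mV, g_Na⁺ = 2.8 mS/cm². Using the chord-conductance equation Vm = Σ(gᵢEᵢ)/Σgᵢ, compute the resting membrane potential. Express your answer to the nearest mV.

-61 mV

Σ gᵢEᵢ = 15·(-80.9) + 2.8·(44.0) = -1090.30
Σ gᵢ = 15 + 2.8 = 17.8
Vm = -1090.30 / 17.8 = -61.25 mV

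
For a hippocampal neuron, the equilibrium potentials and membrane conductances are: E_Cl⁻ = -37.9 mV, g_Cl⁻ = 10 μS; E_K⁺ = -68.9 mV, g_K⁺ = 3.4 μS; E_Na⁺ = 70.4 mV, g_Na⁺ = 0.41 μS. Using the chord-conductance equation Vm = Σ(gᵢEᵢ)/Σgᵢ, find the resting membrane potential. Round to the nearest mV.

Σ gᵢEᵢ = 10·(-37.9) + 3.4·(-68.9) + 0.41·(70.4) = -584.40
Σ gᵢ = 10 + 3.4 + 0.41 = 13.81
Vm = -584.40 / 13.81 = -42.32 mV

-42 mV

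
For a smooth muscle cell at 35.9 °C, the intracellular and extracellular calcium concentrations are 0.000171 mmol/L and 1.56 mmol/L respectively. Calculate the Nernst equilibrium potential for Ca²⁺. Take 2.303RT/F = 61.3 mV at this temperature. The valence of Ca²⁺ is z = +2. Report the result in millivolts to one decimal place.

121.4 mV

E = (61.3/z) · log₁₀([Ca²⁺]_out/[Ca²⁺]_in) with z = +2.
= (61.3/2) · log₁₀(1.56/0.000171) = 30.65 · log₁₀(9123)
= 30.65 · (3.9601) = 121.38 mV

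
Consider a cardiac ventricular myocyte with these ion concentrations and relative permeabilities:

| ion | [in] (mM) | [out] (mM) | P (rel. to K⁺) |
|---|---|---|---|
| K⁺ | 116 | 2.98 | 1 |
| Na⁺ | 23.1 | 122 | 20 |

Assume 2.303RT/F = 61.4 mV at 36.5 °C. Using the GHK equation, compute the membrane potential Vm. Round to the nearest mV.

38 mV

Vm = 61.4 · log₁₀[(Σ P·[cation]ₒ + Σ P·[anion]ᵢ) / (Σ P·[cation]ᵢ + Σ P·[anion]ₒ)]
Numerator = 1×2.98 + 20×122 = 2443
Denominator = 1×116 + 20×23.1 = 578
Vm = 61.4 · log₁₀(4.2266) = 61.4 × (0.6260) = 38.44 mV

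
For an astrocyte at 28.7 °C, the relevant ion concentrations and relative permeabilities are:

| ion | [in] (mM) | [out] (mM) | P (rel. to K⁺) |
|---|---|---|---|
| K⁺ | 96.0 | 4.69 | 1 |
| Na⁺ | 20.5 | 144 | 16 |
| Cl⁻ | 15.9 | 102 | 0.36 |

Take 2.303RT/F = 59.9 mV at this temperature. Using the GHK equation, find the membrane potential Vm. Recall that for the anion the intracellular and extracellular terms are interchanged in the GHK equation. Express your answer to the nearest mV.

Vm = 59.9 · log₁₀[(Σ P·[cation]ₒ + Σ P·[anion]ᵢ) / (Σ P·[cation]ᵢ + Σ P·[anion]ₒ)]
Numerator = 1×4.69 + 16×144 + 0.36×15.9 = 2314
Denominator = 1×96.0 + 16×20.5 + 0.36×102 = 460.7
Vm = 59.9 · log₁₀(5.0235) = 59.9 × (0.7010) = 41.99 mV

42 mV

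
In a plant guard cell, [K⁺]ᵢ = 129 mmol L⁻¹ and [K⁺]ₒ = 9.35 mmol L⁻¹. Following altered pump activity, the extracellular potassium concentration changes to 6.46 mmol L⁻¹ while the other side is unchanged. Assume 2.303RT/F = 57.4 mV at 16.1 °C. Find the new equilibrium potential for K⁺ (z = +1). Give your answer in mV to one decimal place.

-74.6 mV

After the shift: [K⁺]_out = 6.46, [K⁺]_in = 129 mmol L⁻¹.
E_new = (57.4/1)·log₁₀(6.46/129) = 57.40 · (-1.3004) = -74.64 mV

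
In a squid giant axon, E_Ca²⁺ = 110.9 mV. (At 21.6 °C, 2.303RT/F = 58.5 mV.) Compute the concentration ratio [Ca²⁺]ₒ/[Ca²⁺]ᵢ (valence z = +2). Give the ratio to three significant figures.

6190

log₁₀([out]/[in]) = E·z/(58.5) = 110.9 × 2 / 58.5 = 3.7915
[out]/[in] = 10^(3.7915) = 6187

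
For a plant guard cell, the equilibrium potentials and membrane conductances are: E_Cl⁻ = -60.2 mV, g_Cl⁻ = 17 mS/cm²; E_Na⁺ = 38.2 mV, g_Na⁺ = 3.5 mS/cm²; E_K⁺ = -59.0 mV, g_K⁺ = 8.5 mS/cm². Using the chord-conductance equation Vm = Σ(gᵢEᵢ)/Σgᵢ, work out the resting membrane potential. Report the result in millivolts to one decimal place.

-48.0 mV

Σ gᵢEᵢ = 17·(-60.2) + 3.5·(38.2) + 8.5·(-59.0) = -1391.20
Σ gᵢ = 17 + 3.5 + 8.5 = 29
Vm = -1391.20 / 29 = -47.97 mV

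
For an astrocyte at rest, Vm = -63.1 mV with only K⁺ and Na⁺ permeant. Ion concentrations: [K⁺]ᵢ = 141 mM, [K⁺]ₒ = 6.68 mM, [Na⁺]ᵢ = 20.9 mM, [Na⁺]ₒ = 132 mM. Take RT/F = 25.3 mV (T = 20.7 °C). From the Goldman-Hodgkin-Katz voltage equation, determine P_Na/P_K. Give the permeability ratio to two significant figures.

Let α = P_Na/P_K. GHK: Vm = 25.3·ln[(Kₒ + α·Naₒ)/(Kᵢ + α·Naᵢ)].
e^(Vm/25.3) = e^(-63.1/25.3) = 0.082573
So 0.082573·(Kᵢ + α·Naᵢ) = Kₒ + α·Naₒ → α = (0.082573·141.0 − 6.68) / (132.0 − 0.082573·20.9)
α = (11.64 − 6.68) / (132.0 − 1.726) = 4.963/130.3 = 0.0381

0.038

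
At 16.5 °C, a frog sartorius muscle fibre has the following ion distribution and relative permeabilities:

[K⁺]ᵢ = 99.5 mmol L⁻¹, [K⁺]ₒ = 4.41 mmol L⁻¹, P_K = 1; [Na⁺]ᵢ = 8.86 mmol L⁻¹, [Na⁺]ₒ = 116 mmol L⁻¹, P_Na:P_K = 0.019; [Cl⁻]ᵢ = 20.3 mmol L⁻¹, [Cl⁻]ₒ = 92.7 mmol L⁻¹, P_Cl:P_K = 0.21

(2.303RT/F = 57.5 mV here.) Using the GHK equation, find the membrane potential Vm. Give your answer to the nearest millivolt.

-60 mV

Vm = 57.5 · log₁₀[(Σ P·[cation]ₒ + Σ P·[anion]ᵢ) / (Σ P·[cation]ᵢ + Σ P·[anion]ₒ)]
Numerator = 1×4.41 + 0.019×116 + 0.21×20.3 = 10.88
Denominator = 1×99.5 + 0.019×8.86 + 0.21×92.7 = 119.1
Vm = 57.5 · log₁₀(0.0913) = 57.5 × (-1.0395) = -59.77 mV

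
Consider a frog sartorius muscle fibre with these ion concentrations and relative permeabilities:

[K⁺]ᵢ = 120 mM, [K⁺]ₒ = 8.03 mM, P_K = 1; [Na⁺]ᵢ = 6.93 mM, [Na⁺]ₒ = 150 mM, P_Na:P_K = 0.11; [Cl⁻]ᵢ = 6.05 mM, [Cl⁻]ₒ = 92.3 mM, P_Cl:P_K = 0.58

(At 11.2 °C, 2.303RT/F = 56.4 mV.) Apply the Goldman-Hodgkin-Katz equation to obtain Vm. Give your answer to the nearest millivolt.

-45 mV

Vm = 56.4 · log₁₀[(Σ P·[cation]ₒ + Σ P·[anion]ᵢ) / (Σ P·[cation]ᵢ + Σ P·[anion]ₒ)]
Numerator = 1×8.03 + 0.11×150 + 0.58×6.05 = 28.04
Denominator = 1×120 + 0.11×6.93 + 0.58×92.3 = 174.3
Vm = 56.4 · log₁₀(0.16087) = 56.4 × (-0.7935) = -44.75 mV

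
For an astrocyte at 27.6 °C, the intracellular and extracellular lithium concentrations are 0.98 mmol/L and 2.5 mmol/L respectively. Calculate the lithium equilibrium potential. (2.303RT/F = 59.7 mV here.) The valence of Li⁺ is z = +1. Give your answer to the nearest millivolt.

24 mV

E = (59.7/z) · log₁₀([Li⁺]_out/[Li⁺]_in) with z = +1.
= (59.7/1) · log₁₀(2.5/0.98) = 59.70 · log₁₀(2.551)
= 59.70 · (0.4067) = 24.28 mV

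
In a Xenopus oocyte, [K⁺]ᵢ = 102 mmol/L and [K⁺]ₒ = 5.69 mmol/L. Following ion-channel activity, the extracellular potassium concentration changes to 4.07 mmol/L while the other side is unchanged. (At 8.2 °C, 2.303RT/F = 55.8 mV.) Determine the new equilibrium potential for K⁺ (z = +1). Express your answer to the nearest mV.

After the shift: [K⁺]_out = 4.07, [K⁺]_in = 102 mmol/L.
E_new = (55.8/1)·log₁₀(4.07/102) = 55.80 · (-1.3990) = -78.06 mV

-78 mV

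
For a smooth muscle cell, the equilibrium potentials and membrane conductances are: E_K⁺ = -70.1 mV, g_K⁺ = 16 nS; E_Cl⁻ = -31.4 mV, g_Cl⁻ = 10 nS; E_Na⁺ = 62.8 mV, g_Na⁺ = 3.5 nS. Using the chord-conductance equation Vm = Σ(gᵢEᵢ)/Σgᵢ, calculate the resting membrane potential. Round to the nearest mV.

Σ gᵢEᵢ = 16·(-70.1) + 10·(-31.4) + 3.5·(62.8) = -1215.80
Σ gᵢ = 16 + 10 + 3.5 = 29.5
Vm = -1215.80 / 29.5 = -41.21 mV

-41 mV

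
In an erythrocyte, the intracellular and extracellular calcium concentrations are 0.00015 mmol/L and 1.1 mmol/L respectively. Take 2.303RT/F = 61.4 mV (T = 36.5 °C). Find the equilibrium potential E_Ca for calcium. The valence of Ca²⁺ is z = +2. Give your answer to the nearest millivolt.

E = (61.4/z) · log₁₀([Ca²⁺]_out/[Ca²⁺]_in) with z = +2.
= (61.4/2) · log₁₀(1.1/0.00015) = 30.70 · log₁₀(7333)
= 30.70 · (3.8653) = 118.66 mV

119 mV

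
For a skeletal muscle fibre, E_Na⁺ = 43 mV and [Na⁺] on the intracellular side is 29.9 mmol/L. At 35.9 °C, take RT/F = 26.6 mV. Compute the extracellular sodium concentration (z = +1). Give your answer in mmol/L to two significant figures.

150 mmol/L

Nernst: E = (26.6/1) · ln([out]/[in]), so ln([out]/[in]) = 43.0 × 1 / 26.6 = 1.6165.
[out]/[in] = e^(1.6165) = 5.036.
[out] = 5.036 × 29.9 = 150.6 mmol/L.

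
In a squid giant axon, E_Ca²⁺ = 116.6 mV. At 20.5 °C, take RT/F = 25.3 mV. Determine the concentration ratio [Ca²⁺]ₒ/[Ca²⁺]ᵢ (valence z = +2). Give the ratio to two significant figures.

ln([out]/[in]) = E·z/(25.3) = 116.6 × 2 / 25.3 = 9.2174
[out]/[in] = e^(9.2174) = 1.007e+04

10000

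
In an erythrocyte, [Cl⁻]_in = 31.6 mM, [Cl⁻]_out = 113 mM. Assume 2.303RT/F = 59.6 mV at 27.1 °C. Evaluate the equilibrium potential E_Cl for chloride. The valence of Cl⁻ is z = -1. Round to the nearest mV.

E = (59.6/z) · log₁₀([Cl⁻]_out/[Cl⁻]_in) with z = -1.
For an anion, dividing by z = -1 reverses the sign.
= (59.6/-1) · log₁₀(113/31.6) = -59.60 · log₁₀(3.576)
= -59.60 · (0.5534) = -32.98 mV

-33 mV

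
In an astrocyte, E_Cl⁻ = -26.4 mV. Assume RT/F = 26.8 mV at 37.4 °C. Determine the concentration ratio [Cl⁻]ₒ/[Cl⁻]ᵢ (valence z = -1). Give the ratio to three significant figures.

ln([out]/[in]) = E·z/(26.8) = -26.4 × -1 / 26.8 = 0.9851
[out]/[in] = e^(0.9851) = 2.678

2.68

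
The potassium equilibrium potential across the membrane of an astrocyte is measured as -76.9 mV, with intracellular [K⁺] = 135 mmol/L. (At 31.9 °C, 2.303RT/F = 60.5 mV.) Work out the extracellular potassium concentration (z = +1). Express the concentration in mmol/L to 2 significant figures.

Nernst: E = (60.5/1) · log₁₀([out]/[in]), so log₁₀([out]/[in]) = -76.9 × 1 / 60.5 = -1.2711.
[out]/[in] = 10^(-1.2711) = 0.05357.
[out] = 0.05357 × 135 = 7.232 mmol/L.

7.2 mmol/L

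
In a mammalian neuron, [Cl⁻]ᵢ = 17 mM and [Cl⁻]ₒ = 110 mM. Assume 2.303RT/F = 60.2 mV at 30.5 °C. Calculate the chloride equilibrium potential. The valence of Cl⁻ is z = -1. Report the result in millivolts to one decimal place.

-48.8 mV

E = (60.2/z) · log₁₀([Cl⁻]_out/[Cl⁻]_in) with z = -1.
For an anion, dividing by z = -1 reverses the sign.
= (60.2/-1) · log₁₀(110/17) = -60.20 · log₁₀(6.471)
= -60.20 · (0.8109) = -48.82 mV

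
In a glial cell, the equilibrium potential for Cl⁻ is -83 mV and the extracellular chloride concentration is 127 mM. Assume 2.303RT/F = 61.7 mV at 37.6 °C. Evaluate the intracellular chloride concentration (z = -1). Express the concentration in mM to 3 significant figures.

5.74 mM

Nernst: E = (61.7/-1) · log₁₀([out]/[in]), so log₁₀([out]/[in]) = -83.0 × -1 / 61.7 = 1.3452.
[out]/[in] = 10^(1.3452) = 22.14.
[in] = 127 / 22.14 = 5.736 mM.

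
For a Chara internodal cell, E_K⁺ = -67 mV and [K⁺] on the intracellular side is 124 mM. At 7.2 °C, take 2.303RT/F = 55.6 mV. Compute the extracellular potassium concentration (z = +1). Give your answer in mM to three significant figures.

7.73 mM

Nernst: E = (55.6/1) · log₁₀([out]/[in]), so log₁₀([out]/[in]) = -67.0 × 1 / 55.6 = -1.2050.
[out]/[in] = 10^(-1.2050) = 0.06237.
[out] = 0.06237 × 124 = 7.734 mM.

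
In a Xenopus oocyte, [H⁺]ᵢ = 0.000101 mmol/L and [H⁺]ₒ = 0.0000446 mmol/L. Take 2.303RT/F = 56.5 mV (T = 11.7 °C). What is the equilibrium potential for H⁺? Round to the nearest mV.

-20 mV

E = (56.5/z) · log₁₀([H⁺]_out/[H⁺]_in) with z = +1.
= (56.5/1) · log₁₀(0.0000446/0.000101) = 56.50 · log₁₀(0.4416)
= 56.50 · (-0.3550) = -20.06 mV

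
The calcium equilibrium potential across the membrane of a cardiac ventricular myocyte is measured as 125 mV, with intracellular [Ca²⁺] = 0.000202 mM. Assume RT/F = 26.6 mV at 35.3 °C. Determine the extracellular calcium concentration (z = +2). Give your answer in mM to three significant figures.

Nernst: E = (26.6/2) · ln([out]/[in]), so ln([out]/[in]) = 125.0 × 2 / 26.6 = 9.3985.
[out]/[in] = e^(9.3985) = 1.207e+04.
[out] = 1.207e+04 × 0.000202 = 2.438 mM.

2.44 mM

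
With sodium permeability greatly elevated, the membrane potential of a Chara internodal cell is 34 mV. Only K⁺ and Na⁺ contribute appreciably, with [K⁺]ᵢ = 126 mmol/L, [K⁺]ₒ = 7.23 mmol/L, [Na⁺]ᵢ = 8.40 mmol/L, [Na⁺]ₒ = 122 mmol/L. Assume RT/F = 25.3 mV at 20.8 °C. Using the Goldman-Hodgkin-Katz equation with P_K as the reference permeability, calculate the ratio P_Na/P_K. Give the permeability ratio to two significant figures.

Let α = P_Na/P_K. GHK: Vm = 25.3·ln[(Kₒ + α·Naₒ)/(Kᵢ + α·Naᵢ)].
e^(Vm/25.3) = e^(34.0/25.3) = 3.8339
So 3.8339·(Kᵢ + α·Naᵢ) = Kₒ + α·Naₒ → α = (3.8339·126.0 − 7.23) / (122.0 − 3.8339·8.4)
α = (483.1 − 7.23) / (122.0 − 32.2) = 475.8/89.8 = 5.299

5.3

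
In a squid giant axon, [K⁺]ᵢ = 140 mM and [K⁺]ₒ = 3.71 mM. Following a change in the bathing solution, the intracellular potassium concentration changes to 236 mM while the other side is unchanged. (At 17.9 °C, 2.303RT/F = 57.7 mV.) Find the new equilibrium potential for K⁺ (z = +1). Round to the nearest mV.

After the shift: [K⁺]_out = 3.71, [K⁺]_in = 236 mM.
E_new = (57.7/1)·log₁₀(3.71/236) = 57.70 · (-1.8035) = -104.06 mV

-104 mV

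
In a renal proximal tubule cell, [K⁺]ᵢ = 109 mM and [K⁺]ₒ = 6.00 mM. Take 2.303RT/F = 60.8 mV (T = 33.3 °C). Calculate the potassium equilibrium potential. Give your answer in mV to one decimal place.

-76.6 mV

E = (60.8/z) · log₁₀([K⁺]_out/[K⁺]_in) with z = +1.
= (60.8/1) · log₁₀(6.00/109) = 60.80 · log₁₀(0.05505)
= 60.80 · (-1.2593) = -76.56 mV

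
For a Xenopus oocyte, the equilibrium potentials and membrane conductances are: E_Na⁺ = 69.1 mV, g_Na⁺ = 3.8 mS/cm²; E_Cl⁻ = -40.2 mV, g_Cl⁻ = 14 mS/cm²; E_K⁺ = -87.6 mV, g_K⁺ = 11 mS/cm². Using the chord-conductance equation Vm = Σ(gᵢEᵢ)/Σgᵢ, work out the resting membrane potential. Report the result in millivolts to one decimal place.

Σ gᵢEᵢ = 3.8·(69.1) + 14·(-40.2) + 11·(-87.6) = -1263.82
Σ gᵢ = 3.8 + 14 + 11 = 28.8
Vm = -1263.82 / 28.8 = -43.88 mV

-43.9 mV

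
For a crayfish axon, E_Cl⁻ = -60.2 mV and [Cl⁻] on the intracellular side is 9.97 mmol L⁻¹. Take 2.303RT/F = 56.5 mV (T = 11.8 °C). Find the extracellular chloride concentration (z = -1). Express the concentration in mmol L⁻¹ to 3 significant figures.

Nernst: E = (56.5/-1) · log₁₀([out]/[in]), so log₁₀([out]/[in]) = -60.2 × -1 / 56.5 = 1.0655.
[out]/[in] = 10^(1.0655) = 11.63.
[out] = 11.63 × 9.97 = 115.9 mmol L⁻¹.

116 mmol L⁻¹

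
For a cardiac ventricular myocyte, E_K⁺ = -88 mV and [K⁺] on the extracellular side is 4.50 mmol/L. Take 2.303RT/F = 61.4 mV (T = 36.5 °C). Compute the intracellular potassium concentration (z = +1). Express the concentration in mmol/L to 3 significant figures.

Nernst: E = (61.4/1) · log₁₀([out]/[in]), so log₁₀([out]/[in]) = -88.0 × 1 / 61.4 = -1.4332.
[out]/[in] = 10^(-1.4332) = 0.03688.
[in] = 4.50 / 0.03688 = 122 mmol/L.

122 mmol/L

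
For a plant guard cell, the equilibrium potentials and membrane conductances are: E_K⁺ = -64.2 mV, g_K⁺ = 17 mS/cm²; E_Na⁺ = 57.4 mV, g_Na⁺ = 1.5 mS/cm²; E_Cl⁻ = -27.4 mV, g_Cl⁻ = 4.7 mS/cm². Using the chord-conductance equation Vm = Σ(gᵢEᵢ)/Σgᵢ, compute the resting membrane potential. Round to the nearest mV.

-49 mV

Σ gᵢEᵢ = 17·(-64.2) + 1.5·(57.4) + 4.7·(-27.4) = -1134.08
Σ gᵢ = 17 + 1.5 + 4.7 = 23.2
Vm = -1134.08 / 23.2 = -48.88 mV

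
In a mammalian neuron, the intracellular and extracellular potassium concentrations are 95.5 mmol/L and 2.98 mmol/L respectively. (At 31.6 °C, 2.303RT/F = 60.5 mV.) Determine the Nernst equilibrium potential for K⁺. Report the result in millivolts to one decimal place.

E = (60.5/z) · log₁₀([K⁺]_out/[K⁺]_in) with z = +1.
= (60.5/1) · log₁₀(2.98/95.5) = 60.50 · log₁₀(0.0312)
= 60.50 · (-1.5058) = -91.10 mV

-91.1 mV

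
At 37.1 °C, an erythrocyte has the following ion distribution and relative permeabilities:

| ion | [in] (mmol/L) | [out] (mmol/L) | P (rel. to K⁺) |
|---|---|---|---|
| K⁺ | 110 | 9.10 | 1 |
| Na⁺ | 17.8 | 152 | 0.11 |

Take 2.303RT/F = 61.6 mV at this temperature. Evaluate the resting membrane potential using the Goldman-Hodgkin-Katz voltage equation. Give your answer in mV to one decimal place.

-39.2 mV

Vm = 61.6 · log₁₀[(Σ P·[cation]ₒ + Σ P·[anion]ᵢ) / (Σ P·[cation]ᵢ + Σ P·[anion]ₒ)]
Numerator = 1×9.10 + 0.11×152 = 25.82
Denominator = 1×110 + 0.11×17.8 = 112
Vm = 61.6 · log₁₀(0.23062) = 61.6 × (-0.6371) = -39.25 mV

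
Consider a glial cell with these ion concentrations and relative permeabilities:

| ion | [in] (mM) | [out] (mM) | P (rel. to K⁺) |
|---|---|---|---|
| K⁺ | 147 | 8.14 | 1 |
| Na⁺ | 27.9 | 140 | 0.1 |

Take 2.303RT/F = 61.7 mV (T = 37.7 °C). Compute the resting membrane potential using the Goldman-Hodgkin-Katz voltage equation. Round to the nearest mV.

-51 mV

Vm = 61.7 · log₁₀[(Σ P·[cation]ₒ + Σ P·[anion]ᵢ) / (Σ P·[cation]ᵢ + Σ P·[anion]ₒ)]
Numerator = 1×8.14 + 0.1×140 = 22.14
Denominator = 1×147 + 0.1×27.9 = 149.8
Vm = 61.7 · log₁₀(0.14781) = 61.7 × (-0.8303) = -51.23 mV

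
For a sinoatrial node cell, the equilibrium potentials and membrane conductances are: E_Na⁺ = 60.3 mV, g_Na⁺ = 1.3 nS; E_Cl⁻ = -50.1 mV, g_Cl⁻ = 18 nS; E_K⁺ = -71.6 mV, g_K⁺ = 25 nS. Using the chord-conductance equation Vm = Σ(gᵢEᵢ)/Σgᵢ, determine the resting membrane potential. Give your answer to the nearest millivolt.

Σ gᵢEᵢ = 1.3·(60.3) + 18·(-50.1) + 25·(-71.6) = -2613.41
Σ gᵢ = 1.3 + 18 + 25 = 44.3
Vm = -2613.41 / 44.3 = -58.99 mV

-59 mV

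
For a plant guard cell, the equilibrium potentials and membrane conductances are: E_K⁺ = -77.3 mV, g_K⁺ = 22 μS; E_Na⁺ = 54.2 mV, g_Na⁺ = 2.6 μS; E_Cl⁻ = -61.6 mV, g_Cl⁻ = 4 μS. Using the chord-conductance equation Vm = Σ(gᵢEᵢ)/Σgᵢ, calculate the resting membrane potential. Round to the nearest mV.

Σ gᵢEᵢ = 22·(-77.3) + 2.6·(54.2) + 4·(-61.6) = -1806.08
Σ gᵢ = 22 + 2.6 + 4 = 28.6
Vm = -1806.08 / 28.6 = -63.15 mV

-63 mV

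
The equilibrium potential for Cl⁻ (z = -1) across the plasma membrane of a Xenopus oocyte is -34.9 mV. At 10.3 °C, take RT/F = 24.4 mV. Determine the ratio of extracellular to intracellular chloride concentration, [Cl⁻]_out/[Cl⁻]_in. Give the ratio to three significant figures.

ln([out]/[in]) = E·z/(24.4) = -34.9 × -1 / 24.4 = 1.4303
[out]/[in] = e^(1.4303) = 4.18

4.18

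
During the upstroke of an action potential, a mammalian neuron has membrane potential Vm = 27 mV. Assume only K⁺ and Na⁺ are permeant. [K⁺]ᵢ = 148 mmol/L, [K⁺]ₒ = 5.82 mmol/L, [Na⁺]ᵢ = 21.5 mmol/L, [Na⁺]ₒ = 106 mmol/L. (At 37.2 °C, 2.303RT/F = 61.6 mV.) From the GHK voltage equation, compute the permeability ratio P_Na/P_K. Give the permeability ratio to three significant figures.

Let α = P_Na/P_K. GHK: Vm = 61.6·log₁₀[(Kₒ + α·Naₒ)/(Kᵢ + α·Naᵢ)].
10^(Vm/61.6) = 10^(27.0/61.6) = 2.7435
So 2.7435·(Kᵢ + α·Naᵢ) = Kₒ + α·Naₒ → α = (2.7435·148.0 − 5.82) / (106.0 − 2.7435·21.5)
α = (406 − 5.82) / (106.0 − 58.99) = 400.2/47.01 = 8.513

8.51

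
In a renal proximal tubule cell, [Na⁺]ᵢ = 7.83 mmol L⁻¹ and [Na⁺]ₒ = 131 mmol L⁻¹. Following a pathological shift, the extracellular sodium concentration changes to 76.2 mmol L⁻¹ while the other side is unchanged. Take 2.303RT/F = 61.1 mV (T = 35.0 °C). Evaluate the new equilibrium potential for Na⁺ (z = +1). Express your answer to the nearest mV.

After the shift: [Na⁺]_out = 76.2, [Na⁺]_in = 7.83 mmol L⁻¹.
E_new = (61.1/1)·log₁₀(76.2/7.83) = 61.10 · (0.9882) = 60.38 mV

60 mV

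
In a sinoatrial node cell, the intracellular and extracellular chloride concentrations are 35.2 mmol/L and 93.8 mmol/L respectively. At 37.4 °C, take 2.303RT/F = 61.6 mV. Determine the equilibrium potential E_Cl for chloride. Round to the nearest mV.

E = (61.6/z) · log₁₀([Cl⁻]_out/[Cl⁻]_in) with z = -1.
For an anion, dividing by z = -1 reverses the sign.
= (61.6/-1) · log₁₀(93.8/35.2) = -61.60 · log₁₀(2.665)
= -61.60 · (0.4257) = -26.22 mV

-26 mV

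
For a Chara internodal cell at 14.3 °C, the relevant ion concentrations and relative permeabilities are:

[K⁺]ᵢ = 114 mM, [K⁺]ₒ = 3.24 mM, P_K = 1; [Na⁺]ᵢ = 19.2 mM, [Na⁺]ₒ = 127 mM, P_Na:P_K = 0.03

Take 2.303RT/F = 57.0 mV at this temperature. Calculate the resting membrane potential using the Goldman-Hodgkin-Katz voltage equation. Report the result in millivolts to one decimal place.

Vm = 57.0 · log₁₀[(Σ P·[cation]ₒ + Σ P·[anion]ᵢ) / (Σ P·[cation]ᵢ + Σ P·[anion]ₒ)]
Numerator = 1×3.24 + 0.03×127 = 7.05
Denominator = 1×114 + 0.03×19.2 = 114.6
Vm = 57.0 · log₁₀(0.061531) = 57.0 × (-1.2109) = -69.02 mV

-69.0 mV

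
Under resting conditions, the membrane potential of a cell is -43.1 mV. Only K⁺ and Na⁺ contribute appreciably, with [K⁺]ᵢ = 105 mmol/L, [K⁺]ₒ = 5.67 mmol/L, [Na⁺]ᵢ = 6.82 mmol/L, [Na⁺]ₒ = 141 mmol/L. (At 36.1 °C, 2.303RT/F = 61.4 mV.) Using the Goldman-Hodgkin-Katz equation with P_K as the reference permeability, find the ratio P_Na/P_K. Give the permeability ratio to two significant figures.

Let α = P_Na/P_K. GHK: Vm = 61.4·log₁₀[(Kₒ + α·Naₒ)/(Kᵢ + α·Naᵢ)].
10^(Vm/61.4) = 10^(-43.1/61.4) = 0.19863
So 0.19863·(Kᵢ + α·Naᵢ) = Kₒ + α·Naₒ → α = (0.19863·105.0 − 5.67) / (141.0 − 0.19863·6.82)
α = (20.86 − 5.67) / (141.0 − 1.355) = 15.19/139.6 = 0.1087

0.11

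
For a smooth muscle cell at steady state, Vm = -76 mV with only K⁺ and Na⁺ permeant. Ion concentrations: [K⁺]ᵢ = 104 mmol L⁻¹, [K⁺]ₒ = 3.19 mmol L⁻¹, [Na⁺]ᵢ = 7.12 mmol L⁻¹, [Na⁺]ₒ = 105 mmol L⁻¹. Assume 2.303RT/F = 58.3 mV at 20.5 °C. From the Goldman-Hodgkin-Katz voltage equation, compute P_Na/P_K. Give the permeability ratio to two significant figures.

Let α = P_Na/P_K. GHK: Vm = 58.3·log₁₀[(Kₒ + α·Naₒ)/(Kᵢ + α·Naᵢ)].
10^(Vm/58.3) = 10^(-76.0/58.3) = 0.049705
So 0.049705·(Kᵢ + α·Naᵢ) = Kₒ + α·Naₒ → α = (0.049705·104.0 − 3.19) / (105.0 − 0.049705·7.12)
α = (5.169 − 3.19) / (105.0 − 0.3539) = 1.979/104.6 = 0.01891

0.019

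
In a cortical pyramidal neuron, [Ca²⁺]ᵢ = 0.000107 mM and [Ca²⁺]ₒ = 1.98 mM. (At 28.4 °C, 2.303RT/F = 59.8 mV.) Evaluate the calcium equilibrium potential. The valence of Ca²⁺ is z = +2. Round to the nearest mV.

E = (59.8/z) · log₁₀([Ca²⁺]_out/[Ca²⁺]_in) with z = +2.
= (59.8/2) · log₁₀(1.98/0.000107) = 29.90 · log₁₀(1.85e+04)
= 29.90 · (4.2673) = 127.59 mV

128 mV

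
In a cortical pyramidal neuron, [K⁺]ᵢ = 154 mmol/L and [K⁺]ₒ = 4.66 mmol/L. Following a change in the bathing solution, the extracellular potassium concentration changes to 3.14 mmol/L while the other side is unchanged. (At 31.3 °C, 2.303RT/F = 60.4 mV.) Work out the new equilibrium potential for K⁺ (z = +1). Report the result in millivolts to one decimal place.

After the shift: [K⁺]_out = 3.14, [K⁺]_in = 154 mmol/L.
E_new = (60.4/1)·log₁₀(3.14/154) = 60.40 · (-1.6906) = -102.11 mV

-102.1 mV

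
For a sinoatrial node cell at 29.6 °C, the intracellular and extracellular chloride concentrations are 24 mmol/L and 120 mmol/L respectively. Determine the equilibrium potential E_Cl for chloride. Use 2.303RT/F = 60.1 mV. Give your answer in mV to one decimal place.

-42.0 mV

E = (60.1/z) · log₁₀([Cl⁻]_out/[Cl⁻]_in) with z = -1.
For an anion, dividing by z = -1 reverses the sign.
= (60.1/-1) · log₁₀(120/24) = -60.10 · log₁₀(5)
= -60.10 · (0.6990) = -42.01 mV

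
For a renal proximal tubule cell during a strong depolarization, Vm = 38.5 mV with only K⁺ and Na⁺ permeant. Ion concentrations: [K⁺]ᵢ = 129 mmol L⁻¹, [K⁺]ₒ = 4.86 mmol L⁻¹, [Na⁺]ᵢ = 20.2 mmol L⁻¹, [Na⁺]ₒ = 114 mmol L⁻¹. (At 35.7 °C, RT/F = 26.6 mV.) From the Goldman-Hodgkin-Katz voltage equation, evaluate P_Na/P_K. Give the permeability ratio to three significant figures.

Let α = P_Na/P_K. GHK: Vm = 26.6·ln[(Kₒ + α·Naₒ)/(Kᵢ + α·Naᵢ)].
e^(Vm/26.6) = e^(38.5/26.6) = 4.2519
So 4.2519·(Kᵢ + α·Naᵢ) = Kₒ + α·Naₒ → α = (4.2519·129.0 − 4.86) / (114.0 − 4.2519·20.2)
α = (548.5 − 4.86) / (114.0 − 85.89) = 543.6/28.11 = 19.34

19.3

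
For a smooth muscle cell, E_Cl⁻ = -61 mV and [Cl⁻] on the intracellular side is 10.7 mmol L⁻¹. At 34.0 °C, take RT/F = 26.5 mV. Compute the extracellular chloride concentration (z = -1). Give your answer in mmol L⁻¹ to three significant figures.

Nernst: E = (26.5/-1) · ln([out]/[in]), so ln([out]/[in]) = -61.0 × -1 / 26.5 = 2.3019.
[out]/[in] = e^(2.3019) = 9.993.
[out] = 9.993 × 10.7 = 106.9 mmol L⁻¹.

107 mmol L⁻¹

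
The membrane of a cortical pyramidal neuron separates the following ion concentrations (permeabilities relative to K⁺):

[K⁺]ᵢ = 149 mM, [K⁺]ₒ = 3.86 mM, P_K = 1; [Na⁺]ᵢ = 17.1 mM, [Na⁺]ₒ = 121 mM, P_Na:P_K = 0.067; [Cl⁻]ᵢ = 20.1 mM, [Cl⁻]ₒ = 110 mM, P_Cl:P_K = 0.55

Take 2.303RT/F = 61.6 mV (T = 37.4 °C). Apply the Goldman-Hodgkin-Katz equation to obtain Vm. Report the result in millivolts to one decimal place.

Vm = 61.6 · log₁₀[(Σ P·[cation]ₒ + Σ P·[anion]ᵢ) / (Σ P·[cation]ᵢ + Σ P·[anion]ₒ)]
Numerator = 1×3.86 + 0.067×121 + 0.55×20.1 = 23.02
Denominator = 1×149 + 0.067×17.1 + 0.55×110 = 210.6
Vm = 61.6 · log₁₀(0.10929) = 61.6 × (-0.9614) = -59.22 mV

-59.2 mV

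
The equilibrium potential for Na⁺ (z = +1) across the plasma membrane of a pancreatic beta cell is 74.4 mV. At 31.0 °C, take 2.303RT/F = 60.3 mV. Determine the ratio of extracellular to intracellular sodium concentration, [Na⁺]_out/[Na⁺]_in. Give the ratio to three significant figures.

17.1

log₁₀([out]/[in]) = E·z/(60.3) = 74.4 × 1 / 60.3 = 1.2338
[out]/[in] = 10^(1.2338) = 17.13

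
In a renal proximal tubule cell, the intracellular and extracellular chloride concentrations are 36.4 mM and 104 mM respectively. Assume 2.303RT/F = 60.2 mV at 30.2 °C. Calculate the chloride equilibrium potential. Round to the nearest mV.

E = (60.2/z) · log₁₀([Cl⁻]_out/[Cl⁻]_in) with z = -1.
For an anion, dividing by z = -1 reverses the sign.
= (60.2/-1) · log₁₀(104/36.4) = -60.20 · log₁₀(2.857)
= -60.20 · (0.4559) = -27.45 mV

-27 mV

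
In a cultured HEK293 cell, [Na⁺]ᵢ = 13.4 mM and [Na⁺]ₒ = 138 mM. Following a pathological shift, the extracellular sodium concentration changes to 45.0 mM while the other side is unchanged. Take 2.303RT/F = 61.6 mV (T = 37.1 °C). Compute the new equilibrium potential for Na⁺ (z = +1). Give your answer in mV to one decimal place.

32.4 mV

After the shift: [Na⁺]_out = 45.0, [Na⁺]_in = 13.4 mM.
E_new = (61.6/1)·log₁₀(45.0/13.4) = 61.60 · (0.5261) = 32.41 mV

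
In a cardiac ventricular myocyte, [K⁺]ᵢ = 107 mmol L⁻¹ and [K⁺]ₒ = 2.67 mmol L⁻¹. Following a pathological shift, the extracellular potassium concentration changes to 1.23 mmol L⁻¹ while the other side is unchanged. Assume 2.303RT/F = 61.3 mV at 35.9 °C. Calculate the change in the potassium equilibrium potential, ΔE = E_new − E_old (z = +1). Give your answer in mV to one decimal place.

E_old = (61.3/1)·log₁₀(2.67/107) = -98.26 mV
E_new = (61.3/1)·log₁₀(1.23/107) = -118.89 mV
ΔE = -118.89 − (-98.26) = -20.63 mV

-20.6 mV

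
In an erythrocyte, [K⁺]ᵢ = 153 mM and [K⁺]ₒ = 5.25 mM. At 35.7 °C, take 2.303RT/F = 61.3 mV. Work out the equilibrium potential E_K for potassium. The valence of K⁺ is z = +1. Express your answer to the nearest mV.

E = (61.3/z) · log₁₀([K⁺]_out/[K⁺]_in) with z = +1.
= (61.3/1) · log₁₀(5.25/153) = 61.30 · log₁₀(0.03431)
= 61.30 · (-1.4645) = -89.78 mV

-90 mV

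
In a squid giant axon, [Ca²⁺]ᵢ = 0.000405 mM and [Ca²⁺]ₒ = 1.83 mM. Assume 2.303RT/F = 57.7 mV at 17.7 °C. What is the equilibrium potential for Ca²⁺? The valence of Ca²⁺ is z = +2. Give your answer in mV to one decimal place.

E = (57.7/z) · log₁₀([Ca²⁺]_out/[Ca²⁺]_in) with z = +2.
= (57.7/2) · log₁₀(1.83/0.000405) = 28.85 · log₁₀(4519)
= 28.85 · (3.6550) = 105.45 mV

105.4 mV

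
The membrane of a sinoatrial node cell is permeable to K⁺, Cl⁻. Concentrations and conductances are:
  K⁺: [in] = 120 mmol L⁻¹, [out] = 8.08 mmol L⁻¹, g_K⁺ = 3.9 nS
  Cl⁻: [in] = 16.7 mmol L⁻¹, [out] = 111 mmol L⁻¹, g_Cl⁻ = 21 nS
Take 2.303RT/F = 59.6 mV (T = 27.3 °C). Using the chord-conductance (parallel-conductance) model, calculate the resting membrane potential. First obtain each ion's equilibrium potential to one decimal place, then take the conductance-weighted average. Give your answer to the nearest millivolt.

E_K⁺ = (59.6/1)·log₁₀(8.08/120) = -69.8 mV
E_Cl⁻ = (59.6/-1)·log₁₀(111/16.7) = -49.0 mV
Vm = (Σ gᵢEᵢ)/(Σ gᵢ) = (3.9·-69.8 + 21·-49.0) / (3.9 + 21)
= -1301.22 / 24.9 = -52.26 mV

-52 mV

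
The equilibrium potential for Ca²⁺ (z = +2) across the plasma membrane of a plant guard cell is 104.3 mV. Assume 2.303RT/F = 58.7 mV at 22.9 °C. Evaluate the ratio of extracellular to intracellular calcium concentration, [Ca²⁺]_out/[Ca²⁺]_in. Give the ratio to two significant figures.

log₁₀([out]/[in]) = E·z/(58.7) = 104.3 × 2 / 58.7 = 3.5537
[out]/[in] = 10^(3.5537) = 3578

3600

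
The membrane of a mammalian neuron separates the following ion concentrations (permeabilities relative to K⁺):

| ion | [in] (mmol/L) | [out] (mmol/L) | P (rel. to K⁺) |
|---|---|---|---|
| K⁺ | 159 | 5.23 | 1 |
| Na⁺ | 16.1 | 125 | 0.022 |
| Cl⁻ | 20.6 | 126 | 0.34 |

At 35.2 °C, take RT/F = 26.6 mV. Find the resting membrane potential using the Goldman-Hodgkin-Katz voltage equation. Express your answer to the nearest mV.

-69 mV

Vm = 26.6 · ln[(Σ P·[cation]ₒ + Σ P·[anion]ᵢ) / (Σ P·[cation]ᵢ + Σ P·[anion]ₒ)]
Numerator = 1×5.23 + 0.022×125 + 0.34×20.6 = 14.98
Denominator = 1×159 + 0.022×16.1 + 0.34×126 = 202.2
Vm = 26.6 · ln(0.074107) = 26.6 × (-2.6022) = -69.22 mV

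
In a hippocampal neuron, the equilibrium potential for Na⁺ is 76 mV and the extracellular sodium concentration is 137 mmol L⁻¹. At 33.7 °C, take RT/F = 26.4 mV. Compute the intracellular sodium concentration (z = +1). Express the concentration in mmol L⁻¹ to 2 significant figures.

Nernst: E = (26.4/1) · ln([out]/[in]), so ln([out]/[in]) = 76.0 × 1 / 26.4 = 2.8788.
[out]/[in] = e^(2.8788) = 17.79.
[in] = 137 / 17.79 = 7.7 mmol L⁻¹.

7.7 mmol L⁻¹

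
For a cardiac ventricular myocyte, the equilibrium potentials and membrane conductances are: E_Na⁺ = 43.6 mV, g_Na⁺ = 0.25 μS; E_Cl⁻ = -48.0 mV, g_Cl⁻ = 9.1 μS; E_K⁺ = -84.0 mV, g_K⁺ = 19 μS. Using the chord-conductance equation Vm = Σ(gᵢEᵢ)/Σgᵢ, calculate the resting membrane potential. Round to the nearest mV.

Σ gᵢEᵢ = 0.25·(43.6) + 9.1·(-48.0) + 19·(-84.0) = -2021.90
Σ gᵢ = 0.25 + 9.1 + 19 = 28.35
Vm = -2021.90 / 28.35 = -71.32 mV

-71 mV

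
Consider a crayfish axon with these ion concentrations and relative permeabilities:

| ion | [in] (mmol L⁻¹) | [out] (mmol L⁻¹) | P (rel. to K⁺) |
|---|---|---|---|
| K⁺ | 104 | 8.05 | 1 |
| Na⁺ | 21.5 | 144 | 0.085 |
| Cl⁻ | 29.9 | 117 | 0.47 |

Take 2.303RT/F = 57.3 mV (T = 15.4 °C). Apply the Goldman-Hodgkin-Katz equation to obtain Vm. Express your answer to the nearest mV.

Vm = 57.3 · log₁₀[(Σ P·[cation]ₒ + Σ P·[anion]ᵢ) / (Σ P·[cation]ᵢ + Σ P·[anion]ₒ)]
Numerator = 1×8.05 + 0.085×144 + 0.47×29.9 = 34.34
Denominator = 1×104 + 0.085×21.5 + 0.47×117 = 160.8
Vm = 57.3 · log₁₀(0.21355) = 57.3 × (-0.6705) = -38.42 mV

-38 mV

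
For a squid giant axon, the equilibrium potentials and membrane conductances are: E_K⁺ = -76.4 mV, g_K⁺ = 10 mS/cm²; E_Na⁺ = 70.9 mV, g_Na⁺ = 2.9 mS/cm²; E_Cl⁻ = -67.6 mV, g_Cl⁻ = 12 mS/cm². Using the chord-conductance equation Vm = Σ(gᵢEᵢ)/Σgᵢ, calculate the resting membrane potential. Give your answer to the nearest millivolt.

Σ gᵢEᵢ = 10·(-76.4) + 2.9·(70.9) + 12·(-67.6) = -1369.59
Σ gᵢ = 10 + 2.9 + 12 = 24.9
Vm = -1369.59 / 24.9 = -55.00 mV

-55 mV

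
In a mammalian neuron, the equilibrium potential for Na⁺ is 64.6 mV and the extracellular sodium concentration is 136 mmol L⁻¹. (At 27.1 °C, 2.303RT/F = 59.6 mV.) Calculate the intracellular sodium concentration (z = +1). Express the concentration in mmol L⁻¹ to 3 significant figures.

11.2 mmol L⁻¹

Nernst: E = (59.6/1) · log₁₀([out]/[in]), so log₁₀([out]/[in]) = 64.6 × 1 / 59.6 = 1.0839.
[out]/[in] = 10^(1.0839) = 12.13.
[in] = 136 / 12.13 = 11.21 mmol L⁻¹.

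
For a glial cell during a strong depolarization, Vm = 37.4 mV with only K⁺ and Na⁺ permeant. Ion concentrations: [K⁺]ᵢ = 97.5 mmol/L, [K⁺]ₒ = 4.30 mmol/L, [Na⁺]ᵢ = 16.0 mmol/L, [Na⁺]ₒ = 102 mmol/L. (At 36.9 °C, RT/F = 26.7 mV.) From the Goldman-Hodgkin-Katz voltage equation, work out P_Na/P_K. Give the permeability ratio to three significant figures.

10.6

Let α = P_Na/P_K. GHK: Vm = 26.7·ln[(Kₒ + α·Naₒ)/(Kᵢ + α·Naᵢ)].
e^(Vm/26.7) = e^(37.4/26.7) = 4.0582
So 4.0582·(Kᵢ + α·Naᵢ) = Kₒ + α·Naₒ → α = (4.0582·97.5 − 4.3) / (102.0 − 4.0582·16.0)
α = (395.7 − 4.3) / (102.0 − 64.93) = 391.4/37.07 = 10.56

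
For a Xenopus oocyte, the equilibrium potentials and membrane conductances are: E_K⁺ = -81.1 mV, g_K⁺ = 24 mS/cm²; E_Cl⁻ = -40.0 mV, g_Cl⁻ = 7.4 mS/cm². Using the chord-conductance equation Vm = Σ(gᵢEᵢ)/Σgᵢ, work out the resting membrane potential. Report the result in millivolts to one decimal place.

Σ gᵢEᵢ = 24·(-81.1) + 7.4·(-40.0) = -2242.40
Σ gᵢ = 24 + 7.4 = 31.4
Vm = -2242.40 / 31.4 = -71.41 mV

-71.4 mV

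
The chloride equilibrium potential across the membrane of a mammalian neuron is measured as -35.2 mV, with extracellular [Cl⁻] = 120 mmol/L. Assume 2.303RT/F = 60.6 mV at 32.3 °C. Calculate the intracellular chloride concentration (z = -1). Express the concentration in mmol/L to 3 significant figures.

31.5 mmol/L

Nernst: E = (60.6/-1) · log₁₀([out]/[in]), so log₁₀([out]/[in]) = -35.2 × -1 / 60.6 = 0.5809.
[out]/[in] = 10^(0.5809) = 3.809.
[in] = 120 / 3.809 = 31.5 mmol/L.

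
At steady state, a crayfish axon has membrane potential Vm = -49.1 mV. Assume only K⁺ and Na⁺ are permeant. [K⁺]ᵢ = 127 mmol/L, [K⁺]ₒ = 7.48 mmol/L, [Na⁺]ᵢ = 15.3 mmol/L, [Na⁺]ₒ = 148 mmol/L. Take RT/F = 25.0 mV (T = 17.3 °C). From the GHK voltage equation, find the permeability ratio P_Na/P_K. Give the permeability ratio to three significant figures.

0.0709

Let α = P_Na/P_K. GHK: Vm = 25.0·ln[(Kₒ + α·Naₒ)/(Kᵢ + α·Naᵢ)].
e^(Vm/25.0) = e^(-49.1/25.0) = 0.1403
So 0.1403·(Kᵢ + α·Naᵢ) = Kₒ + α·Naₒ → α = (0.1403·127.0 − 7.48) / (148.0 − 0.1403·15.3)
α = (17.82 − 7.48) / (148.0 − 2.147) = 10.34/145.9 = 0.07088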